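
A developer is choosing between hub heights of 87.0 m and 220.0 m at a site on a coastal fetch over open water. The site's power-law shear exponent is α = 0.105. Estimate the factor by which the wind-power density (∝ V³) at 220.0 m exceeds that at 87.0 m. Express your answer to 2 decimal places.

Speed ratio: V_B/V_A = (z_B/z_A)^α = (220.0/87.0)^0.105 = (2.5287)^0.105 = 1.10231
Power-density ratio: P_B/P_A = (V_B/V_A)³ = (1.10231)³ = 1.33941

1.34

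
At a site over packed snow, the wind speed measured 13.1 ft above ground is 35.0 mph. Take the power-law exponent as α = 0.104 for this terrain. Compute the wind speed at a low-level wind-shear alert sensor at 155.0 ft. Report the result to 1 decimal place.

45.3 mph

Power-law profile: V₂ = V₁ · (z₂/z₁)^α
V₂ = 35.0 × (155.0/13.1)^0.104 = 35.0 × (11.8321)^0.104
    = 35.0 × 1.2930 = 45.2550 mph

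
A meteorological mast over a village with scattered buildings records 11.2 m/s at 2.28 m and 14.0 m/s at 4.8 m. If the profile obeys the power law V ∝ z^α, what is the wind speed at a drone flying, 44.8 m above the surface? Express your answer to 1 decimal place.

27.3 m/s

First find α: α = ln(V₂/V₁)/ln(z₂/z₁) = ln(14.0/11.2)/ln(4.8/2.28) = 0.22314/0.74444 = 0.2997
Extrapolate from 4.8 m to 44.8 m: V₃ = 14.0 × (44.8/4.8)^0.2997 = 14.0 × 1.9533 = 27.3460 m/s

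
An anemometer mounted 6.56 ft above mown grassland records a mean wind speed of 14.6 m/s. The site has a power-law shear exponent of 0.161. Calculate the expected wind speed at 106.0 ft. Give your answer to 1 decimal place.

Power-law profile: V₂ = V₁ · (z₂/z₁)^α
V₂ = 14.6 × (106.0/6.56)^0.161 = 14.6 × (16.1585)^0.161
    = 14.6 × 1.5651 = 22.8510 m/s

22.9 m/s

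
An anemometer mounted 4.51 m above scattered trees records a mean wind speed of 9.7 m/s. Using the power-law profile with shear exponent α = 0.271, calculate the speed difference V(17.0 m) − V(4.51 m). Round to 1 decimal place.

Power law: V₂ = V₁ · (z₂/z₁)^α = 9.7 × (3.7694)^0.271 = 13.8977 m/s
ΔV = 13.8977 − 9.7 = 4.1977 m/s

4.2 m/s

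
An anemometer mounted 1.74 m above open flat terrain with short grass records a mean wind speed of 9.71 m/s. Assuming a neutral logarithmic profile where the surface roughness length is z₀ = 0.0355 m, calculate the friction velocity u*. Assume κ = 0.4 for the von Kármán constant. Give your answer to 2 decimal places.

Log law: V(z) = (u*/κ) · ln(z/z₀) ⇒ u* = κ · V / ln(z/z₀)
u* = 0.4 × 9.71 / ln(1.74/0.0355) = 0.4 × 9.71 / 3.8921
   = 3.8840 / 3.8921 = 0.9979 m/s

u* ≈ 1.00 m/s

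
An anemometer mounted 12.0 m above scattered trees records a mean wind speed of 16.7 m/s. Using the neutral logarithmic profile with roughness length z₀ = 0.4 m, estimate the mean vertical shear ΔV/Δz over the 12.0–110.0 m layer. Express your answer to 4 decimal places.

Log law: V₂ = V₁ · ln(z₂/z₀)/ln(z₁/z₀) = 16.7 × 5.6168/3.4012 = 27.5785 m/s
ΔV/Δz = (27.5785 − 16.7)/(110.0 − 12.0) = 10.8785/98.0000 = 0.11101 m/s/m

0.1110 m/s/m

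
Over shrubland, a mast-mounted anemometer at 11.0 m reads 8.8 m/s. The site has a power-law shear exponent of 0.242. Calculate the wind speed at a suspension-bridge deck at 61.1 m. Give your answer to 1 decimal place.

13.3 m/s

Power-law profile: V₂ = V₁ · (z₂/z₁)^α
V₂ = 8.8 × (61.1/11.0)^0.242 = 8.8 × (5.5545)^0.242
    = 8.8 × 1.5143 = 13.3256 m/s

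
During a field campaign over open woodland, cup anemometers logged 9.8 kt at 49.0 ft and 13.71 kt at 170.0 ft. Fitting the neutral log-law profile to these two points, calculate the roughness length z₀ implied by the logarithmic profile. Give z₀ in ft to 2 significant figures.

Log law: V(z) ∝ ln(z/z₀). With r = V₁/V₂ = 9.8/13.71 = 0.71481,
r · ln(z₂/z₀) = ln(z₁/z₀) ⇒ ln z₀ = (ln z₁ − r·ln z₂)/(1 − r)
ln z₀ = (3.89182 − 0.71481×5.13580) / 0.28519 = 0.7739
z₀ = exp(0.7739) = 2.168 ft

z₀ ≈ 2.2 ft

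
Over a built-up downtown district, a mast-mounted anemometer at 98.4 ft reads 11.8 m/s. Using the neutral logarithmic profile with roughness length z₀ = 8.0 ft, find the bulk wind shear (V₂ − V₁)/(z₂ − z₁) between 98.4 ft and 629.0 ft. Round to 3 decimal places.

Log law: V₂ = V₁ · ln(z₂/z₀)/ln(z₁/z₀) = 11.8 × 4.3647/2.5096 = 20.5225 m/s
ΔV/Δz = (20.5225 − 11.8)/(629.0 − 98.4) = 8.7225/530.6000 = 0.01644 m/s/ft

0.016 m/s/ft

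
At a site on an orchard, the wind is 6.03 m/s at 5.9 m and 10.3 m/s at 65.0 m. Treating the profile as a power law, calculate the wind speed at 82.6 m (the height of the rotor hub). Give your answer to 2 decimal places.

First find α: α = ln(V₂/V₁)/ln(z₂/z₁) = ln(10.3/6.03)/ln(65.0/5.9) = 0.53540/2.39943 = 0.2231
Extrapolate from 65.0 m to 82.6 m: V₃ = 10.3 × (82.6/65.0)^0.2231 = 10.3 × 1.0549 = 10.8657 m/s

10.87 m/s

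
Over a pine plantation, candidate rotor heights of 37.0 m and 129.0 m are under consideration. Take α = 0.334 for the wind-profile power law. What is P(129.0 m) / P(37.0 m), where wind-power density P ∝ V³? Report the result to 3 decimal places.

Speed ratio: V_B/V_A = (z_B/z_A)^α = (129.0/37.0)^0.334 = (3.4865)^0.334 = 1.51760
Power-density ratio: P_B/P_A = (V_B/V_A)³ = (1.51760)³ = 3.49521

3.495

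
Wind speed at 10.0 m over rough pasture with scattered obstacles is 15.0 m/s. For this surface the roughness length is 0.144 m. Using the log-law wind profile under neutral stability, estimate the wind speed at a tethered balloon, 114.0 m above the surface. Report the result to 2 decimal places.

23.61 m/s

Log law: V(z) ∝ ln(z/z₀), so V₂/V₁ = ln(z₂/z₀) / ln(z₁/z₀).
ln(114.0/0.144) = 6.6741, ln(10.0/0.144) = 4.2405
V₂ = 15.0 × 6.6741/4.2405 = 15.0 × 1.5739 = 23.6084 m/s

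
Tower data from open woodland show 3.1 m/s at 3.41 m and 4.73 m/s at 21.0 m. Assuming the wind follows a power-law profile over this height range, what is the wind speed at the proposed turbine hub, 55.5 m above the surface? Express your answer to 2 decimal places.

5.93 m/s

First find α: α = ln(V₂/V₁)/ln(z₂/z₁) = ln(4.73/3.1)/ln(21.0/3.41) = 0.42252/1.81781 = 0.2324
Extrapolate from 21.0 m to 55.5 m: V₃ = 4.73 × (55.5/21.0)^0.2324 = 4.73 × 1.2534 = 5.9288 m/s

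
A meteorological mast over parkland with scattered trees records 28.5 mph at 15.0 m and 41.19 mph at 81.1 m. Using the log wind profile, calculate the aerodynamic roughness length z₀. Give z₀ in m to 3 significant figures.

z₀ ≈ 0.339 m

Log law: V(z) ∝ ln(z/z₀). With r = V₁/V₂ = 28.5/41.19 = 0.69192,
r · ln(z₂/z₀) = ln(z₁/z₀) ⇒ ln z₀ = (ln z₁ − r·ln z₂)/(1 − r)
ln z₀ = (2.70805 − 0.69192×4.39568) / 0.30808 = -1.0821
z₀ = exp(-1.0821) = 0.3389 m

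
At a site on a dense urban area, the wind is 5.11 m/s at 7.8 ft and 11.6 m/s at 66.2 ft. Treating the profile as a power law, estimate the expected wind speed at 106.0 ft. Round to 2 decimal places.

13.89 m/s

First find α: α = ln(V₂/V₁)/ln(z₂/z₁) = ln(11.6/5.11)/ln(66.2/7.8) = 0.81981/2.13856 = 0.3833
Extrapolate from 66.2 ft to 106.0 ft: V₃ = 11.6 × (106.0/66.2)^0.3833 = 11.6 × 1.1978 = 13.8942 m/s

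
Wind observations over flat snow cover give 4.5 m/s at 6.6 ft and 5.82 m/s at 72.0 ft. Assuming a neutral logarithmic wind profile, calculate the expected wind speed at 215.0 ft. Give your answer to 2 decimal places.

Log law: V ∝ ln(z/z₀). From the pair, with r = V₁/V₂ = 0.77320,
ln z₀ = (ln z₁ − r·ln z₂)/(1 − r) = (1.8871 − 0.77320×4.2767)/0.22680 = -6.2593 → z₀ = 0.001913 ft
V₃ = V₁ · ln(z₃/z₀)/ln(z₁/z₀) = 4.5 × 11.6299/8.1464 = 6.4243 m/s

6.42 m/s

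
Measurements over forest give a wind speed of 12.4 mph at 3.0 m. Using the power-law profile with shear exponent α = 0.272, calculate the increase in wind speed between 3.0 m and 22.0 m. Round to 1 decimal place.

Power law: V₂ = V₁ · (z₂/z₁)^α = 12.4 × (7.3333)^0.272 = 21.3198 mph
ΔV = 21.3198 − 12.4 = 8.9198 mph

8.9 mph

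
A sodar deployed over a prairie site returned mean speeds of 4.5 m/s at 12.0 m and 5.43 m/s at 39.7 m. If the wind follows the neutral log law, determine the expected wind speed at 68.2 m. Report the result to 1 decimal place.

Log law: V ∝ ln(z/z₀). From the pair, with r = V₁/V₂ = 0.82873,
ln z₀ = (ln z₁ − r·ln z₂)/(1 − r) = (2.4849 − 0.82873×3.6814)/0.17127 = -3.3043 → z₀ = 0.03672 m
V₃ = V₁ · ln(z₃/z₀)/ln(z₁/z₀) = 4.5 × 7.5268/5.7892 = 5.8506 m/s

5.9 m/s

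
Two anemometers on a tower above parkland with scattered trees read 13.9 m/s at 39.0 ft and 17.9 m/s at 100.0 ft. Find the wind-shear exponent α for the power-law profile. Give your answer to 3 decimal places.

α ≈ 0.269

Power law: V₂/V₁ = (z₂/z₁)^α ⇒ α = ln(V₂/V₁) / ln(z₂/z₁)
α = ln(17.9/13.9) / ln(100.0/39.0) = ln(1.2878) / ln(2.5641)
  = 0.25291 / 0.94161 = 0.26860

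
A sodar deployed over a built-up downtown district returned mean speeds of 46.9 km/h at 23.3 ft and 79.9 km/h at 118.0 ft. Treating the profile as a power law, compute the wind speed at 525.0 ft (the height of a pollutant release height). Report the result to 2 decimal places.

130.45 km/h

First find α: α = ln(V₂/V₁)/ln(z₂/z₁) = ln(79.9/46.9)/ln(118.0/23.3) = 0.53276/1.62223 = 0.3284
Extrapolate from 118.0 ft to 525.0 ft: V₃ = 79.9 × (525.0/118.0)^0.3284 = 79.9 × 1.6327 = 130.4512 km/h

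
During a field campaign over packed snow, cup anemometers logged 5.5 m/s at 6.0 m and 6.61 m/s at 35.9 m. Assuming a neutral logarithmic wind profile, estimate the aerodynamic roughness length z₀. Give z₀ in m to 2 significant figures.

Log law: V(z) ∝ ln(z/z₀). With r = V₁/V₂ = 5.5/6.61 = 0.83207,
r · ln(z₂/z₀) = ln(z₁/z₀) ⇒ ln z₀ = (ln z₁ − r·ln z₂)/(1 − r)
ln z₀ = (1.79176 − 0.83207×3.58074) / 0.16793 = -7.0725
z₀ = exp(-7.0725) = 0.0008481 m

z₀ ≈ 0.00085 m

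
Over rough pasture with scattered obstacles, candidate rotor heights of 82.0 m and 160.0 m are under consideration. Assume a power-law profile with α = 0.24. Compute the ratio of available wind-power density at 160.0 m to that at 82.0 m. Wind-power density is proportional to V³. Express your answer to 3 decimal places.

1.618

Speed ratio: V_B/V_A = (z_B/z_A)^α = (160.0/82.0)^0.24 = (1.9512)^0.24 = 1.17401
Power-density ratio: P_B/P_A = (V_B/V_A)³ = (1.17401)³ = 1.61816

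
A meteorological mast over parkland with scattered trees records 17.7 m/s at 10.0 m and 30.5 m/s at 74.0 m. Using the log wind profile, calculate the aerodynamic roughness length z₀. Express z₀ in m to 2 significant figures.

Log law: V(z) ∝ ln(z/z₀). With r = V₁/V₂ = 17.7/30.5 = 0.58033,
r · ln(z₂/z₀) = ln(z₁/z₀) ⇒ ln z₀ = (ln z₁ − r·ln z₂)/(1 − r)
ln z₀ = (2.30259 − 0.58033×4.30407) / 0.41967 = -0.4651
z₀ = exp(-0.4651) = 0.6281 m

z₀ ≈ 0.63 m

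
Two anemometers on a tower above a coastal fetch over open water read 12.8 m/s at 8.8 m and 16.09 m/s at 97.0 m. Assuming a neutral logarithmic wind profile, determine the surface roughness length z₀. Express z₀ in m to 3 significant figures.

z₀ ≈ 0.000775 m

Log law: V(z) ∝ ln(z/z₀). With r = V₁/V₂ = 12.8/16.09 = 0.79553,
r · ln(z₂/z₀) = ln(z₁/z₀) ⇒ ln z₀ = (ln z₁ − r·ln z₂)/(1 − r)
ln z₀ = (2.17475 − 0.79553×4.57471) / 0.20447 = -7.1625
z₀ = exp(-7.1625) = 0.0007751 m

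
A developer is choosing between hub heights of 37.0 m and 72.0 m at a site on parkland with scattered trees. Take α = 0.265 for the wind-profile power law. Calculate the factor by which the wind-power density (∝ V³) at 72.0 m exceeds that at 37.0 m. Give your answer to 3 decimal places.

Speed ratio: V_B/V_A = (z_B/z_A)^α = (72.0/37.0)^0.265 = (1.9459)^0.265 = 1.19294
Power-density ratio: P_B/P_A = (V_B/V_A)³ = (1.19294)³ = 1.69769

1.698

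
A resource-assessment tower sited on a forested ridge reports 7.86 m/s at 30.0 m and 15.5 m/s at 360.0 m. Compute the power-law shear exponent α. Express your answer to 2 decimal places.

Power law: V₂/V₁ = (z₂/z₁)^α ⇒ α = ln(V₂/V₁) / ln(z₂/z₁)
α = ln(15.5/7.86) / ln(360.0/30.0) = ln(1.9720) / ln(12.0000)
  = 0.67905 / 2.48491 = 0.27327

α ≈ 0.27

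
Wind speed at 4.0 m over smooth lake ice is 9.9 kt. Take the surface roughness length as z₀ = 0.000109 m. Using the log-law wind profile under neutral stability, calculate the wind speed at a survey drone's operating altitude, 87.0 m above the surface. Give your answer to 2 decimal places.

Log law: V(z) ∝ ln(z/z₀), so V₂/V₁ = ln(z₂/z₀) / ln(z₁/z₀).
ln(87.0/0.000109) = 13.5901, ln(4.0/0.000109) = 10.5105
V₂ = 9.9 × 13.5901/10.5105 = 9.9 × 1.2930 = 12.8007 kt

12.80 kt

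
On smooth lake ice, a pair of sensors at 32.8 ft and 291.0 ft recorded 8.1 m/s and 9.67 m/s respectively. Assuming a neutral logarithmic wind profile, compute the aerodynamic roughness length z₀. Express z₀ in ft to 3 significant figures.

z₀ ≈ 0.000422 ft

Log law: V(z) ∝ ln(z/z₀). With r = V₁/V₂ = 8.1/9.67 = 0.83764,
r · ln(z₂/z₀) = ln(z₁/z₀) ⇒ ln z₀ = (ln z₁ − r·ln z₂)/(1 − r)
ln z₀ = (3.49043 − 0.83764×5.67332) / 0.16236 = -7.7716
z₀ = exp(-7.7716) = 0.0004215 ft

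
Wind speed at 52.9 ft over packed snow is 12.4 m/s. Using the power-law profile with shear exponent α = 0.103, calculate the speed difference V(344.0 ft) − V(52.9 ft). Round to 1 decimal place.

Power law: V₂ = V₁ · (z₂/z₁)^α = 12.4 × (6.5028)^0.103 = 15.0373 m/s
ΔV = 15.0373 − 12.4 = 2.6373 m/s

2.6 m/s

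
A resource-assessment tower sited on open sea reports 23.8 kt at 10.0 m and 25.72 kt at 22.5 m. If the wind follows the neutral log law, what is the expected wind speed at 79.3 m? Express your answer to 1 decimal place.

Log law: V ∝ ln(z/z₀). From the pair, with r = V₁/V₂ = 0.92535,
ln z₀ = (ln z₁ − r·ln z₂)/(1 − r) = (2.3026 − 0.92535×3.1135)/0.07465 = -7.7496 → z₀ = 0.0004309 m
V₃ = V₁ · ln(z₃/z₀)/ln(z₁/z₀) = 23.8 × 12.1228/10.0522 = 28.7026 kt

28.7 kt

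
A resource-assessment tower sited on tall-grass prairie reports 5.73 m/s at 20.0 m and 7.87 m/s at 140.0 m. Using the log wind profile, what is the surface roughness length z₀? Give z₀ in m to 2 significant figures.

Log law: V(z) ∝ ln(z/z₀). With r = V₁/V₂ = 5.73/7.87 = 0.72808,
r · ln(z₂/z₀) = ln(z₁/z₀) ⇒ ln z₀ = (ln z₁ − r·ln z₂)/(1 − r)
ln z₀ = (2.99573 − 0.72808×4.94164) / 0.27192 = -2.2146
z₀ = exp(-2.2146) = 0.1092 m

z₀ ≈ 0.11 m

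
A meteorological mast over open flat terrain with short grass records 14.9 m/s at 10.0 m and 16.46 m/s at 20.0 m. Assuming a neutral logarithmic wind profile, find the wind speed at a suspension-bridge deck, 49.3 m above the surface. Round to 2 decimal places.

Log law: V ∝ ln(z/z₀). From the pair, with r = V₁/V₂ = 0.90522,
ln z₀ = (ln z₁ − r·ln z₂)/(1 − r) = (2.3026 − 0.90522×2.9957)/0.09478 = -4.3179 → z₀ = 0.01333 m
V₃ = V₁ · ln(z₃/z₀)/ln(z₁/z₀) = 14.9 × 8.2158/6.6204 = 18.4905 m/s

18.49 m/s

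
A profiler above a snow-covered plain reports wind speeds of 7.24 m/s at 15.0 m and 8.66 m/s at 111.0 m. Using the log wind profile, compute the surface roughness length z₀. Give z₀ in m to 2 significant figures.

z₀ ≈ 0.00055 m

Log law: V(z) ∝ ln(z/z₀). With r = V₁/V₂ = 7.24/8.66 = 0.83603,
r · ln(z₂/z₀) = ln(z₁/z₀) ⇒ ln z₀ = (ln z₁ − r·ln z₂)/(1 − r)
ln z₀ = (2.70805 − 0.83603×4.70953) / 0.16397 = -7.4967
z₀ = exp(-7.4967) = 0.0005549 m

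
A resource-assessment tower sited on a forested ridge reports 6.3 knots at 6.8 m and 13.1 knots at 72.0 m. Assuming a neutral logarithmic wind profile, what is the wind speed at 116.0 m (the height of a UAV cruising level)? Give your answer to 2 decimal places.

Log law: V ∝ ln(z/z₀). From the pair, with r = V₁/V₂ = 0.48092,
ln z₀ = (ln z₁ − r·ln z₂)/(1 − r) = (1.9169 − 0.48092×4.2767)/0.51908 = -0.2693 → z₀ = 0.7639 m
V₃ = V₁ · ln(z₃/z₀)/ln(z₁/z₀) = 6.3 × 5.0229/2.1862 = 14.4743 knots

14.47 knots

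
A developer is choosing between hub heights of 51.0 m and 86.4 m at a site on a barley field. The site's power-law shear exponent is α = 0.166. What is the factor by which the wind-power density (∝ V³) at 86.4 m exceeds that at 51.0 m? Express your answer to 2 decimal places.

Speed ratio: V_B/V_A = (z_B/z_A)^α = (86.4/51.0)^0.166 = (1.6941)^0.166 = 1.09145
Power-density ratio: P_B/P_A = (V_B/V_A)³ = (1.09145)³ = 1.30021

1.30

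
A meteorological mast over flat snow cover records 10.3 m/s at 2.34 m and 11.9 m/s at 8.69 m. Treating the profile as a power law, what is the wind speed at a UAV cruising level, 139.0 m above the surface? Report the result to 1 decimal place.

First find α: α = ln(V₂/V₁)/ln(z₂/z₁) = ln(11.9/10.3)/ln(8.69/2.34) = 0.14439/1.31202 = 0.1101
Extrapolate from 8.69 m to 139.0 m: V₃ = 11.9 × (139.0/8.69)^0.1101 = 11.9 × 1.3568 = 16.1455 m/s

16.1 m/s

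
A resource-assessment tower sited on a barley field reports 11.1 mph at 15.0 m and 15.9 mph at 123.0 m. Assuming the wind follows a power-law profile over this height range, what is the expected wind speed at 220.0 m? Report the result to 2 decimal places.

17.56 mph

First find α: α = ln(V₂/V₁)/ln(z₂/z₁) = ln(15.9/11.1)/ln(123.0/15.0) = 0.35937/2.10413 = 0.1708
Extrapolate from 123.0 m to 220.0 m: V₃ = 15.9 × (220.0/123.0)^0.1708 = 15.9 × 1.1044 = 17.5600 mph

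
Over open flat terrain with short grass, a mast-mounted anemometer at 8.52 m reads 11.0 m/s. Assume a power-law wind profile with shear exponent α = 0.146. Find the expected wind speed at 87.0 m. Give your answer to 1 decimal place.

15.4 m/s

Power-law profile: V₂ = V₁ · (z₂/z₁)^α
V₂ = 11.0 × (87.0/8.52)^0.146 = 11.0 × (10.2113)^0.146
    = 11.0 × 1.4039 = 15.4425 m/s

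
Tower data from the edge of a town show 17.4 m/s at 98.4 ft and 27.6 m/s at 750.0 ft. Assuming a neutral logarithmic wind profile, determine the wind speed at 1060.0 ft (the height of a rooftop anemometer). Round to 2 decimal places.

29.34 m/s

Log law: V ∝ ln(z/z₀). From the pair, with r = V₁/V₂ = 0.63043,
ln z₀ = (ln z₁ − r·ln z₂)/(1 − r) = (4.5890 − 0.63043×6.6201)/0.36957 = 1.1243 → z₀ = 3.078 ft
V₃ = V₁ · ln(z₃/z₀)/ln(z₁/z₀) = 17.4 × 5.8417/3.4647 = 29.3374 m/s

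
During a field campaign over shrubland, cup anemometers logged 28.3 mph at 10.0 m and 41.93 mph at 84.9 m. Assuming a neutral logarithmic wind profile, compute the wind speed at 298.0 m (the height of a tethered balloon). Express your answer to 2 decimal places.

49.93 mph

Log law: V ∝ ln(z/z₀). From the pair, with r = V₁/V₂ = 0.67493,
ln z₀ = (ln z₁ − r·ln z₂)/(1 − r) = (2.3026 − 0.67493×4.4415)/0.32507 = -2.1384 → z₀ = 0.1178 m
V₃ = V₁ · ln(z₃/z₀)/ln(z₁/z₀) = 28.3 × 7.8355/4.4410 = 49.9314 mph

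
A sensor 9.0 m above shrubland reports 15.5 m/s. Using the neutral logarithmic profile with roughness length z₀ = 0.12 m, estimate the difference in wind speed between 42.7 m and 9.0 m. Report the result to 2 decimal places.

Log law: V₂ = V₁ · ln(z₂/z₀)/ln(z₁/z₀) = 15.5 × 5.8745/4.3175 = 21.0896 m/s
ΔV = 21.0896 − 15.5 = 5.5896 m/s

5.59 m/s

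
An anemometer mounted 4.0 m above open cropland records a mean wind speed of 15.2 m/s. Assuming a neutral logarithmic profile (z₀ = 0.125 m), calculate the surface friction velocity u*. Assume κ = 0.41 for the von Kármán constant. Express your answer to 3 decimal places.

Log law: V(z) = (u*/κ) · ln(z/z₀) ⇒ u* = κ · V / ln(z/z₀)
u* = 0.41 × 15.2 / ln(4.0/0.125) = 0.41 × 15.2 / 3.4657
   = 6.2320 / 3.4657 = 1.7982 m/s

u* ≈ 1.798 m/s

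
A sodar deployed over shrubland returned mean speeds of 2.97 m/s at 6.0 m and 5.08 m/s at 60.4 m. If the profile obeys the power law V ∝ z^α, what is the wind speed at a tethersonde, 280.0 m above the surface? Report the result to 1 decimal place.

First find α: α = ln(V₂/V₁)/ln(z₂/z₁) = ln(5.08/2.97)/ln(60.4/6.0) = 0.53675/2.30923 = 0.2324
Extrapolate from 60.4 m to 280.0 m: V₃ = 5.08 × (280.0/60.4)^0.2324 = 5.08 × 1.4283 = 7.2560 m/s

7.3 m/s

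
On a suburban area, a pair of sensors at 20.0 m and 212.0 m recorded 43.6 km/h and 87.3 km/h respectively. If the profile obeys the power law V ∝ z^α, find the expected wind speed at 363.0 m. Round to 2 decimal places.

First find α: α = ln(V₂/V₁)/ln(z₂/z₁) = ln(87.3/43.6)/ln(212.0/20.0) = 0.69429/2.36085 = 0.2941
Extrapolate from 212.0 m to 363.0 m: V₃ = 87.3 × (363.0/212.0)^0.2941 = 87.3 × 1.1714 = 102.2596 km/h

102.26 km/h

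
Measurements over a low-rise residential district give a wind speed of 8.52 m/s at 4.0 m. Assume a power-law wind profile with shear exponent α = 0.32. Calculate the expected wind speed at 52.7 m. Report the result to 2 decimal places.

19.44 m/s

Power-law profile: V₂ = V₁ · (z₂/z₁)^α
V₂ = 8.52 × (52.7/4.0)^0.32 = 8.52 × (13.1750)^0.32
    = 8.52 × 2.2820 = 19.4428 m/s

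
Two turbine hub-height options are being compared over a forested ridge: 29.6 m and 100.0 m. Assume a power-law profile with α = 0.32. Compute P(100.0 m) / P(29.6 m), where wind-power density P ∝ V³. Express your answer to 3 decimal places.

Speed ratio: V_B/V_A = (z_B/z_A)^α = (100.0/29.6)^0.32 = (3.3784)^0.32 = 1.47634
Power-density ratio: P_B/P_A = (V_B/V_A)³ = (1.47634)³ = 3.21781

3.218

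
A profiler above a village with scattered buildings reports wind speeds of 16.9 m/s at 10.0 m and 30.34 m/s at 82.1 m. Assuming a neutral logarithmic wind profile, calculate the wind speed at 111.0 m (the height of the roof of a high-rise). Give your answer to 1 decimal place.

Log law: V ∝ ln(z/z₀). From the pair, with r = V₁/V₂ = 0.55702,
ln z₀ = (ln z₁ − r·ln z₂)/(1 − r) = (2.3026 − 0.55702×4.4079)/0.44298 = -0.3448 → z₀ = 0.7084 m
V₃ = V₁ · ln(z₃/z₀)/ln(z₁/z₀) = 16.9 × 5.0543/2.6474 = 32.2653 m/s

32.3 m/s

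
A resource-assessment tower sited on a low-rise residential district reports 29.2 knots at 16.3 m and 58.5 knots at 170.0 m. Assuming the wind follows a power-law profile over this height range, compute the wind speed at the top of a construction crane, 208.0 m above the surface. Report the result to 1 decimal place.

62.1 knots

First find α: α = ln(V₂/V₁)/ln(z₂/z₁) = ln(58.5/29.2)/ln(170.0/16.3) = 0.69486/2.34463 = 0.2964
Extrapolate from 170.0 m to 208.0 m: V₃ = 58.5 × (208.0/170.0)^0.2964 = 58.5 × 1.0616 = 62.1043 knots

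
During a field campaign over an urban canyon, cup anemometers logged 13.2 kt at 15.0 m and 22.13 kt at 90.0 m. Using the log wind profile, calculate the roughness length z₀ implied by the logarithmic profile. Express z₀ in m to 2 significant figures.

Log law: V(z) ∝ ln(z/z₀). With r = V₁/V₂ = 13.2/22.13 = 0.59648,
r · ln(z₂/z₀) = ln(z₁/z₀) ⇒ ln z₀ = (ln z₁ − r·ln z₂)/(1 − r)
ln z₀ = (2.70805 − 0.59648×4.49981) / 0.40352 = 0.0595
z₀ = exp(0.0595) = 1.061 m

z₀ ≈ 1.1 m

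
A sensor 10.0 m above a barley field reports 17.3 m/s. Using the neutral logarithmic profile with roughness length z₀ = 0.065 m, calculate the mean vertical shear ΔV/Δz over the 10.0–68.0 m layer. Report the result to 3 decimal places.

Log law: V₂ = V₁ · ln(z₂/z₀)/ln(z₁/z₀) = 17.3 × 6.9529/5.0360 = 23.8852 m/s
ΔV/Δz = (23.8852 − 17.3)/(68.0 − 10.0) = 6.5852/58.0000 = 0.11354 m/s/m

0.114 m/s/m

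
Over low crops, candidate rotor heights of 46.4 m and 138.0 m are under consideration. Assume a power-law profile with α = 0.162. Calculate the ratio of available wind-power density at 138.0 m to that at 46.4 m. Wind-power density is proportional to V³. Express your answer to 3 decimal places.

Speed ratio: V_B/V_A = (z_B/z_A)^α = (138.0/46.4)^0.162 = (2.9741)^0.162 = 1.19312
Power-density ratio: P_B/P_A = (V_B/V_A)³ = (1.19312)³ = 1.69845

1.698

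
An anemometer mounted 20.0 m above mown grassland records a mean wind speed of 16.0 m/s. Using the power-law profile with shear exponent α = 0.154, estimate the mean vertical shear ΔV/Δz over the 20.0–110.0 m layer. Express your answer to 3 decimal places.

Power law: V₂ = V₁ · (z₂/z₁)^α = 16.0 × (5.5000)^0.154 = 20.8035 m/s
ΔV/Δz = (20.8035 − 16.0)/(110.0 − 20.0) = 4.8035/90.0000 = 0.05337 m/s/m

0.053 m/s/m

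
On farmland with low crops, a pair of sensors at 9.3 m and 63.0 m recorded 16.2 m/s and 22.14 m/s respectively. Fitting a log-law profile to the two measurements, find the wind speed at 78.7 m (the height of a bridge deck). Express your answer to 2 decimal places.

22.83 m/s

Log law: V ∝ ln(z/z₀). From the pair, with r = V₁/V₂ = 0.73171,
ln z₀ = (ln z₁ − r·ln z₂)/(1 − r) = (2.2300 − 0.73171×4.1431)/0.26829 = -2.9876 → z₀ = 0.05041 m
V₃ = V₁ · ln(z₃/z₀)/ln(z₁/z₀) = 16.2 × 7.3532/5.2176 = 22.8309 m/s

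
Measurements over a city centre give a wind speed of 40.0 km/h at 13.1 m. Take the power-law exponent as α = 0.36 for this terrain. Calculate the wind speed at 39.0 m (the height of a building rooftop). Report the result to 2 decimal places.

59.24 km/h

Power-law profile: V₂ = V₁ · (z₂/z₁)^α
V₂ = 40.0 × (39.0/13.1)^0.36 = 40.0 × (2.9771)^0.36
    = 40.0 × 1.4810 = 59.2414 km/h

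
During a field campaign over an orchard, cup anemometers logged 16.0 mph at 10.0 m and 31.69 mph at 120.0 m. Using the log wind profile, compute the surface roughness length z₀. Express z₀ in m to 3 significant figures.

z₀ ≈ 0.793 m

Log law: V(z) ∝ ln(z/z₀). With r = V₁/V₂ = 16.0/31.69 = 0.50489,
r · ln(z₂/z₀) = ln(z₁/z₀) ⇒ ln z₀ = (ln z₁ − r·ln z₂)/(1 − r)
ln z₀ = (2.30259 − 0.50489×4.78749) / 0.49511 = -0.2314
z₀ = exp(-0.2314) = 0.7934 m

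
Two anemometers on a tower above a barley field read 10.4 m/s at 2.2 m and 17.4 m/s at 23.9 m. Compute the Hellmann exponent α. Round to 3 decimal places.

Power law: V₂/V₁ = (z₂/z₁)^α ⇒ α = ln(V₂/V₁) / ln(z₂/z₁)
α = ln(17.4/10.4) / ln(23.9/2.2) = ln(1.6731) / ln(10.8636)
  = 0.51466 / 2.38542 = 0.21575

α ≈ 0.216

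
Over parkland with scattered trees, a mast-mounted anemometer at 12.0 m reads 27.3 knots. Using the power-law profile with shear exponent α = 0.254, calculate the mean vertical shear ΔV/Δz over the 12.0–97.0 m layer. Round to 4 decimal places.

0.2249 knots/m

Power law: V₂ = V₁ · (z₂/z₁)^α = 27.3 × (8.0833)^0.254 = 46.4184 knots
ΔV/Δz = (46.4184 − 27.3)/(97.0 − 12.0) = 19.1184/85.0000 = 0.22492 knots/m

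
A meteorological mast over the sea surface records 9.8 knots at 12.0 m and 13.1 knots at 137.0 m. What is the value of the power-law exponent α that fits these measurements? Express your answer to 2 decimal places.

α ≈ 0.12

Power law: V₂/V₁ = (z₂/z₁)^α ⇒ α = ln(V₂/V₁) / ln(z₂/z₁)
α = ln(13.1/9.8) / ln(137.0/12.0) = ln(1.3367) / ln(11.4167)
  = 0.29023 / 2.43507 = 0.11919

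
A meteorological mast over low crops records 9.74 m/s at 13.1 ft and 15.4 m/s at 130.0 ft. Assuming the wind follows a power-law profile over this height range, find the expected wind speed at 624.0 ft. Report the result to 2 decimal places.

21.06 m/s

First find α: α = ln(V₂/V₁)/ln(z₂/z₁) = ln(15.4/9.74)/ln(130.0/13.1) = 0.45813/2.29492 = 0.1996
Extrapolate from 130.0 ft to 624.0 ft: V₃ = 15.4 × (624.0/130.0)^0.1996 = 15.4 × 1.3677 = 21.0627 m/s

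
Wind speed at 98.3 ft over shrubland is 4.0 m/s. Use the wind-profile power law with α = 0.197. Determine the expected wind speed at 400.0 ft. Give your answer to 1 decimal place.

Power-law profile: V₂ = V₁ · (z₂/z₁)^α
V₂ = 4.0 × (400.0/98.3)^0.197 = 4.0 × (4.0692)^0.197
    = 4.0 × 1.3185 = 5.2739 m/s

5.3 m/s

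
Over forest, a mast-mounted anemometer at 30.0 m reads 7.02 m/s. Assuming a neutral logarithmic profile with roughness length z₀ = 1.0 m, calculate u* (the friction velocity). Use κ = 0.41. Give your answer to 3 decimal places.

u* ≈ 0.846 m/s

Log law: V(z) = (u*/κ) · ln(z/z₀) ⇒ u* = κ · V / ln(z/z₀)
u* = 0.41 × 7.02 / ln(30.0/1.0) = 0.41 × 7.02 / 3.4012
   = 2.8782 / 3.4012 = 0.8462 m/s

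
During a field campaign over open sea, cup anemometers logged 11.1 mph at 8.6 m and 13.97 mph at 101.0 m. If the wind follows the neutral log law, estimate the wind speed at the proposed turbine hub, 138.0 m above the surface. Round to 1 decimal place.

14.3 mph

Log law: V ∝ ln(z/z₀). From the pair, with r = V₁/V₂ = 0.79456,
ln z₀ = (ln z₁ − r·ln z₂)/(1 − r) = (2.1518 − 0.79456×4.6151)/0.20544 = -7.3755 → z₀ = 0.0006264 m
V₃ = V₁ · ln(z₃/z₀)/ln(z₁/z₀) = 11.1 × 12.3028/9.5273 = 14.3337 mph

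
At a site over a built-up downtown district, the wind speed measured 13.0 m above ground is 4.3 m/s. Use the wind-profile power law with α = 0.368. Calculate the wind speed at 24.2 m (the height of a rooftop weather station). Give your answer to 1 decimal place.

Power-law profile: V₂ = V₁ · (z₂/z₁)^α
V₂ = 4.3 × (24.2/13.0)^0.368 = 4.3 × (1.8615)^0.368
    = 4.3 × 1.2569 = 5.4048 m/s

5.4 m/s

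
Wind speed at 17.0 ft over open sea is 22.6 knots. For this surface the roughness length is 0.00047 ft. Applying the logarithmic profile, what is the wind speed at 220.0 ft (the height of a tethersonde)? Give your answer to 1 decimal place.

Log law: V(z) ∝ ln(z/z₀), so V₂/V₁ = ln(z₂/z₀) / ln(z₁/z₀).
ln(220.0/0.00047) = 13.0564, ln(17.0/0.00047) = 10.4960
V₂ = 22.6 × 13.0564/10.4960 = 22.6 × 1.2439 = 28.1131 knots

28.1 knots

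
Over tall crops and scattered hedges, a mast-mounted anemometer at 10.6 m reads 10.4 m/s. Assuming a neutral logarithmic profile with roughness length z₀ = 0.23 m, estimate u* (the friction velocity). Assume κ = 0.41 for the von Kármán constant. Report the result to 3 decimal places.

Log law: V(z) = (u*/κ) · ln(z/z₀) ⇒ u* = κ · V / ln(z/z₀)
u* = 0.41 × 10.4 / ln(10.6/0.23) = 0.41 × 10.4 / 3.8305
   = 4.2640 / 3.8305 = 1.1132 m/s

u* ≈ 1.113 m/s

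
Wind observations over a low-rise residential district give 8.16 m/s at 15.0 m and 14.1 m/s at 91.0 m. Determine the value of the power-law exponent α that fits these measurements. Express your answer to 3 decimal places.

α ≈ 0.303

Power law: V₂/V₁ = (z₂/z₁)^α ⇒ α = ln(V₂/V₁) / ln(z₂/z₁)
α = ln(14.1/8.16) / ln(91.0/15.0) = ln(1.7279) / ln(6.0667)
  = 0.54693 / 1.80281 = 0.30338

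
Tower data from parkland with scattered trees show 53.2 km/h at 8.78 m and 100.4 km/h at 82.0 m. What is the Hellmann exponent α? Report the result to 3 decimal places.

Power law: V₂/V₁ = (z₂/z₁)^α ⇒ α = ln(V₂/V₁) / ln(z₂/z₁)
α = ln(100.4/53.2) / ln(82.0/8.78) = ln(1.8872) / ln(9.3394)
  = 0.63510 / 2.23424 = 0.28426

α ≈ 0.284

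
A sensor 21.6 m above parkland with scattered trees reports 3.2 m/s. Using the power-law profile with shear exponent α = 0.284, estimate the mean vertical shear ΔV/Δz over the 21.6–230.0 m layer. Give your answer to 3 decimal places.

Power law: V₂ = V₁ · (z₂/z₁)^α = 3.2 × (10.6481)^0.284 = 6.2646 m/s
ΔV/Δz = (6.2646 − 3.2)/(230.0 − 21.6) = 3.0646/208.4000 = 0.01471 m/s/m

0.015 m/s/m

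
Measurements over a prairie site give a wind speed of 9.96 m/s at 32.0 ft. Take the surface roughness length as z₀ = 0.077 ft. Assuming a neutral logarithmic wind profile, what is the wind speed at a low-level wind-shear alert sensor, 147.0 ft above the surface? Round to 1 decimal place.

12.5 m/s

Log law: V(z) ∝ ln(z/z₀), so V₂/V₁ = ln(z₂/z₀) / ln(z₁/z₀).
ln(147.0/0.077) = 7.5544, ln(32.0/0.077) = 6.0297
V₂ = 9.96 × 7.5544/6.0297 = 9.96 × 1.2529 = 12.4785 m/s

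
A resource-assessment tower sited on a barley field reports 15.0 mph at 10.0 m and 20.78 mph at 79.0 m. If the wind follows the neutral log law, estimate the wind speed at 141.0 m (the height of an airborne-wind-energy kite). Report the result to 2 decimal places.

Log law: V ∝ ln(z/z₀). From the pair, with r = V₁/V₂ = 0.72185,
ln z₀ = (ln z₁ − r·ln z₂)/(1 − r) = (2.3026 − 0.72185×4.3694)/0.27815 = -3.0612 → z₀ = 0.04683 m
V₃ = V₁ · ln(z₃/z₀)/ln(z₁/z₀) = 15.0 × 8.0100/5.3638 = 22.4001 mph

22.40 mph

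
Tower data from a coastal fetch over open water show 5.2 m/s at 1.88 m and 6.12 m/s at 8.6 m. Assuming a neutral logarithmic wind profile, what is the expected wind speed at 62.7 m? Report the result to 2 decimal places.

Log law: V ∝ ln(z/z₀). From the pair, with r = V₁/V₂ = 0.84967,
ln z₀ = (ln z₁ − r·ln z₂)/(1 − r) = (0.6313 − 0.84967×2.1518)/0.15033 = -7.9628 → z₀ = 0.0003482 m
V₃ = V₁ · ln(z₃/z₀)/ln(z₁/z₀) = 5.2 × 12.1012/8.5941 = 7.3220 m/s

7.32 m/s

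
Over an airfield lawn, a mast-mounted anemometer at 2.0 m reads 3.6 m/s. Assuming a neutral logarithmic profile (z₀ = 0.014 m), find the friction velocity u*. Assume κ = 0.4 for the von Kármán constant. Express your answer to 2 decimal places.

Log law: V(z) = (u*/κ) · ln(z/z₀) ⇒ u* = κ · V / ln(z/z₀)
u* = 0.4 × 3.6 / ln(2.0/0.014) = 0.4 × 3.6 / 4.9618
   = 1.4400 / 4.9618 = 0.2902 m/s

u* ≈ 0.29 m/s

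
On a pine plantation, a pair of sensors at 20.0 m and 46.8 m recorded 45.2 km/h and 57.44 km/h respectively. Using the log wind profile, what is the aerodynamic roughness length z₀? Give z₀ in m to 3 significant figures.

Log law: V(z) ∝ ln(z/z₀). With r = V₁/V₂ = 45.2/57.44 = 0.78691,
r · ln(z₂/z₀) = ln(z₁/z₀) ⇒ ln z₀ = (ln z₁ − r·ln z₂)/(1 − r)
ln z₀ = (2.99573 − 0.78691×3.84588) / 0.21309 = -0.1437
z₀ = exp(-0.1437) = 0.8661 m

z₀ ≈ 0.866 m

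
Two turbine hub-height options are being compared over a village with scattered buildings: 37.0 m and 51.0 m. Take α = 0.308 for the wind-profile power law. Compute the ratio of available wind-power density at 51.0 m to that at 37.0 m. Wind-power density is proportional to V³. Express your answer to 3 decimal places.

Speed ratio: V_B/V_A = (z_B/z_A)^α = (51.0/37.0)^0.308 = (1.3784)^0.308 = 1.10389
Power-density ratio: P_B/P_A = (V_B/V_A)³ = (1.10389)³ = 1.34517

1.345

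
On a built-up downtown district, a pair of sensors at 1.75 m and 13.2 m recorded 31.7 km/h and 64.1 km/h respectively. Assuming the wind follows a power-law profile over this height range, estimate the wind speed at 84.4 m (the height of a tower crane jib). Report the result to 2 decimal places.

First find α: α = ln(V₂/V₁)/ln(z₂/z₁) = ln(64.1/31.7)/ln(13.2/1.75) = 0.70413/2.02060 = 0.3485
Extrapolate from 13.2 m to 84.4 m: V₃ = 64.1 × (84.4/13.2)^0.3485 = 64.1 × 1.9089 = 122.3623 km/h

122.36 km/h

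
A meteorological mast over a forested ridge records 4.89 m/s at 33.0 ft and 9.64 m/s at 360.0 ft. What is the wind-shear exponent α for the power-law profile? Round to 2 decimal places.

α ≈ 0.28

Power law: V₂/V₁ = (z₂/z₁)^α ⇒ α = ln(V₂/V₁) / ln(z₂/z₁)
α = ln(9.64/4.89) / ln(360.0/33.0) = ln(1.9714) / ln(10.9091)
  = 0.67873 / 2.38960 = 0.28403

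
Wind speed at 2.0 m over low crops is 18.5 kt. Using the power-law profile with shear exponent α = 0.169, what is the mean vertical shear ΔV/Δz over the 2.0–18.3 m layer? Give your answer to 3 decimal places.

0.515 kt/m

Power law: V₂ = V₁ · (z₂/z₁)^α = 18.5 × (9.1500)^0.169 = 26.8938 kt
ΔV/Δz = (26.8938 − 18.5)/(18.3 − 2.0) = 8.3938/16.3000 = 0.51496 kt/m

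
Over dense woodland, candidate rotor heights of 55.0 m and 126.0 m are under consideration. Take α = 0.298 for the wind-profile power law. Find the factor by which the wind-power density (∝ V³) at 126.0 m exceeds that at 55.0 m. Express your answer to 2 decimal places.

2.10

Speed ratio: V_B/V_A = (z_B/z_A)^α = (126.0/55.0)^0.298 = (2.2909)^0.298 = 1.28021
Power-density ratio: P_B/P_A = (V_B/V_A)³ = (1.28021)³ = 2.09820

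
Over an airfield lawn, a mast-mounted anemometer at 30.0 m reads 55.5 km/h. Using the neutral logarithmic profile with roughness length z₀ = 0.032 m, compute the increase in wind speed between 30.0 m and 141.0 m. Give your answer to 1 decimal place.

Log law: V₂ = V₁ · ln(z₂/z₀)/ln(z₁/z₀) = 55.5 × 8.3908/6.8432 = 68.0511 km/h
ΔV = 68.0511 − 55.5 = 12.5511 km/h

12.6 km/h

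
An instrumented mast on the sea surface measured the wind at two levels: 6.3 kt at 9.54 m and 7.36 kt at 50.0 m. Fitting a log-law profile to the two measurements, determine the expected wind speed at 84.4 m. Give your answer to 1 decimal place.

Log law: V ∝ ln(z/z₀). From the pair, with r = V₁/V₂ = 0.85598,
ln z₀ = (ln z₁ − r·ln z₂)/(1 − r) = (2.2555 − 0.85598×3.9120)/0.14402 = -7.5899 → z₀ = 0.0005055 m
V₃ = V₁ · ln(z₃/z₀)/ln(z₁/z₀) = 6.3 × 12.0255/9.8454 = 7.6950 kt

7.7 kt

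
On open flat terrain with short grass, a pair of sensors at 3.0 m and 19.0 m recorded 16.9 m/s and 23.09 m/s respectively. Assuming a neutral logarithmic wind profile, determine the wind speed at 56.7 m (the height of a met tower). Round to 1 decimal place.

26.8 m/s

Log law: V ∝ ln(z/z₀). From the pair, with r = V₁/V₂ = 0.73192,
ln z₀ = (ln z₁ − r·ln z₂)/(1 − r) = (1.0986 − 0.73192×2.9444)/0.26808 = -3.9409 → z₀ = 0.01943 m
V₃ = V₁ · ln(z₃/z₀)/ln(z₁/z₀) = 16.9 × 7.9787/5.0395 = 26.7565 m/s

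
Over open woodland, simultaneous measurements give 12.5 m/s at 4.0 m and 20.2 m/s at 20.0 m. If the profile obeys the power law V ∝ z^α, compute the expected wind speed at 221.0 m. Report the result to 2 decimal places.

First find α: α = ln(V₂/V₁)/ln(z₂/z₁) = ln(20.2/12.5)/ln(20.0/4.0) = 0.47995/1.60944 = 0.2982
Extrapolate from 20.0 m to 221.0 m: V₃ = 20.2 × (221.0/20.0)^0.2982 = 20.2 × 2.0471 = 41.3518 m/s

41.35 m/s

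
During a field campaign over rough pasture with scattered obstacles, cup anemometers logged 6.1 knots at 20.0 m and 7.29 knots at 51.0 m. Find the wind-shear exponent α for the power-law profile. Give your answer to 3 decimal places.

Power law: V₂/V₁ = (z₂/z₁)^α ⇒ α = ln(V₂/V₁) / ln(z₂/z₁)
α = ln(7.29/6.1) / ln(51.0/20.0) = ln(1.1951) / ln(2.5500)
  = 0.17821 / 0.93609 = 0.19038

α ≈ 0.190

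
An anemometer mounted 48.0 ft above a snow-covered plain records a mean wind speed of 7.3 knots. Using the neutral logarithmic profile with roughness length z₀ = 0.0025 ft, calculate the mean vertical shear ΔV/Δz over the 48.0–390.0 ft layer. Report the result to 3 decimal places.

Log law: V₂ = V₁ · ln(z₂/z₀)/ln(z₁/z₀) = 7.3 × 11.9576/9.8627 = 8.8506 knots
ΔV/Δz = (8.8506 − 7.3)/(390.0 − 48.0) = 1.5506/342.0000 = 0.00453 knots/ft

0.005 knots/ft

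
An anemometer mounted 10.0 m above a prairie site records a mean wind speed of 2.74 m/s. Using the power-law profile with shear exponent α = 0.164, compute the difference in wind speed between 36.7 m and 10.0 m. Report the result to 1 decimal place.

0.7 m/s

Power law: V₂ = V₁ · (z₂/z₁)^α = 2.74 × (3.6700)^0.164 = 3.3912 m/s
ΔV = 3.3912 − 2.74 = 0.6512 m/s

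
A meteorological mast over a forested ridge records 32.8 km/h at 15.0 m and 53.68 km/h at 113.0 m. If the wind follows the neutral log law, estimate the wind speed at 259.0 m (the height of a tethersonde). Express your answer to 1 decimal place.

Log law: V ∝ ln(z/z₀). From the pair, with r = V₁/V₂ = 0.61103,
ln z₀ = (ln z₁ − r·ln z₂)/(1 − r) = (2.7081 − 0.61103×4.7274)/0.38897 = -0.4641 → z₀ = 0.6287 m
V₃ = V₁ · ln(z₃/z₀)/ln(z₁/z₀) = 32.8 × 6.0209/3.1721 = 62.2564 km/h

62.3 km/h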